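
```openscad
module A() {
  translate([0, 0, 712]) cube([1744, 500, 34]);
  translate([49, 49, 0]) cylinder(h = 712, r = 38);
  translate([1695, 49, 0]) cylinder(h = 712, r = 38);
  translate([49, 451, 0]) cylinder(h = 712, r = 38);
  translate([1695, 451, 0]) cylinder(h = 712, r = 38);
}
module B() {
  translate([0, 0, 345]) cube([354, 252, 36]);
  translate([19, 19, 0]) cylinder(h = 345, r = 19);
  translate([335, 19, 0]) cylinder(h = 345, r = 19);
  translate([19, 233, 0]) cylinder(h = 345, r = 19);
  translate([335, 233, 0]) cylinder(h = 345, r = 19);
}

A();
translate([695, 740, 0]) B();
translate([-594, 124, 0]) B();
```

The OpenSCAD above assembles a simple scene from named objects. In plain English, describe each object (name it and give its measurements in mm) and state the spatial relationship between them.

A is a rectangular dining table. The top is 1744×500×34 mm with its upper surface at z = 746 mm. It stands on four round legs of 76 mm diameter, each leg's bounding box inset 11 mm from the nearest pair of top edges, running from the floor to the underside of the top.

B is a four-legged stool. The seat is a 354×252×36 mm slab whose top surface is at z = 381 mm; four round legs, each 38 mm in diameter, run from the floor (z = 0) to the underside of the seat, each leg's axis is inset half a diameter from the nearest pair of seat edges (so the leg's bounding box is flush with the corner).

Two stools sit around the table at the +y, −x sides.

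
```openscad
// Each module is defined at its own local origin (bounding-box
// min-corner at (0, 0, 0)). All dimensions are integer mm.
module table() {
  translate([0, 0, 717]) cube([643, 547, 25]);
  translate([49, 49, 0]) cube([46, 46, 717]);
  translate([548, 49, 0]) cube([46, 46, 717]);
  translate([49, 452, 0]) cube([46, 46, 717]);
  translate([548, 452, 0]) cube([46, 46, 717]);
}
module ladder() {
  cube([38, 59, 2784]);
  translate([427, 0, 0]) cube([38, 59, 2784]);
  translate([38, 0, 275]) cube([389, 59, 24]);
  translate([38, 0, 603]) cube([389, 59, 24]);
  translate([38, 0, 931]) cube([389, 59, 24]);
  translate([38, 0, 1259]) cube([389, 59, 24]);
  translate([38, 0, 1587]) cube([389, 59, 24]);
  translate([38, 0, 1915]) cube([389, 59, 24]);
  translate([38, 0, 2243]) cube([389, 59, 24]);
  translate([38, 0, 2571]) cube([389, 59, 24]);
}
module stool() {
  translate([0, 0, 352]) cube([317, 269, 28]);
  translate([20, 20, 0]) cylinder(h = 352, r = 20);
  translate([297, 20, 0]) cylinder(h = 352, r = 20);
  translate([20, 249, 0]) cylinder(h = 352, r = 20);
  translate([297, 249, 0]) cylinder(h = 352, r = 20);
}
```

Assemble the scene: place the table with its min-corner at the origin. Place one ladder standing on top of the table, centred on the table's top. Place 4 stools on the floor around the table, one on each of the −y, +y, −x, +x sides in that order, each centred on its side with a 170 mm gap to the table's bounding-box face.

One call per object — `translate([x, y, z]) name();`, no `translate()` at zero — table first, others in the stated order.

table();
translate([89, 244, 742]) ladder();
translate([163, -439, 0]) stool();
translate([163, 717, 0]) stool();
translate([-487, 139, 0]) stool();
translate([813, 139, 0]) stool();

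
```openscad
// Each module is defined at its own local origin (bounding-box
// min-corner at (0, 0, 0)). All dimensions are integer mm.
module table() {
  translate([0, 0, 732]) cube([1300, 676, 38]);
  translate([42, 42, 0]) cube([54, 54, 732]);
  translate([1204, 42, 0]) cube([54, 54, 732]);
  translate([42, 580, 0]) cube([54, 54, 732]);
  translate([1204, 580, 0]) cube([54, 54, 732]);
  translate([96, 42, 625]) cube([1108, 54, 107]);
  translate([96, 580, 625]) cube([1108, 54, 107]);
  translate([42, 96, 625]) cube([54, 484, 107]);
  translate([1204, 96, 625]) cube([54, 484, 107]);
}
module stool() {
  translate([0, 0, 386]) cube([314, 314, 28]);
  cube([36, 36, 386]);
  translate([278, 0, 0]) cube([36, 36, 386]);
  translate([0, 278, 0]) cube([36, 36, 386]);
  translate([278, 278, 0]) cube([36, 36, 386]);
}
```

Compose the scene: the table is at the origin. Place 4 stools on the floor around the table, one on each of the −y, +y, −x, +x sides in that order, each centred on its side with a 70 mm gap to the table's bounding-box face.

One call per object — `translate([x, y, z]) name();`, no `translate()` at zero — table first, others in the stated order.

table();
translate([493, -384, 0]) stool();
translate([493, 746, 0]) stool();
translate([-384, 181, 0]) stool();
translate([1370, 181, 0]) stool();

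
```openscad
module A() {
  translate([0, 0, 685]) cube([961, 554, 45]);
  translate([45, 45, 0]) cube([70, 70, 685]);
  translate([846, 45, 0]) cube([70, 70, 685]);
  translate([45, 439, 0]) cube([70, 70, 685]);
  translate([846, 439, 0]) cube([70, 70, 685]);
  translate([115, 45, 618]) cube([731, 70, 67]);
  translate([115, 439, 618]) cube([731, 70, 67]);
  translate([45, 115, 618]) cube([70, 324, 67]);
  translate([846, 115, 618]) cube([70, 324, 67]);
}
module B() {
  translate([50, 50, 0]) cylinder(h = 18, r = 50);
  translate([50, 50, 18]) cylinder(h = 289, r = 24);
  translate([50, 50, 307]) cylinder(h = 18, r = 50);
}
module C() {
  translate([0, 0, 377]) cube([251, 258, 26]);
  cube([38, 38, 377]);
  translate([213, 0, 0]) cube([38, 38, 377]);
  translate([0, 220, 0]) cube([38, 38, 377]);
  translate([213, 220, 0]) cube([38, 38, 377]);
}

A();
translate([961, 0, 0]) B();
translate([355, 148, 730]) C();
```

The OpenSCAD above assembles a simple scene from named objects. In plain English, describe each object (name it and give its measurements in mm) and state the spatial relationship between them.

A is a rectangular dining table. The top is 961×554×45 mm with its upper surface at z = 730 mm. It stands on four 70×70 mm square legs, each inset 45 mm from the nearest pair of top edges, running from the floor to the underside of the top. Four apron rails, 70 mm thick and 67 mm tall, run between adjacent legs with their top edges flush with the underside of the top and their outer faces flush with the legs' outer faces.

B is a spool: two coaxial disc flanges of radius 50 mm and thickness 18 mm, joined by a core cylinder of radius 24 mm and height 289 mm. The lower flange rests on z = 0 and the three cylinders share a vertical axis.

C is a four-legged stool. The seat is 251×258 mm, 26 mm thick, top at z = 403 mm. It stands on four square legs, each 38×38 mm in cross-section, from z = 0 to the seat underside, each flush with a corner of the seat.

The spool is against the table's +x side, with their −y faces flush. The stool is on top of the table, centred.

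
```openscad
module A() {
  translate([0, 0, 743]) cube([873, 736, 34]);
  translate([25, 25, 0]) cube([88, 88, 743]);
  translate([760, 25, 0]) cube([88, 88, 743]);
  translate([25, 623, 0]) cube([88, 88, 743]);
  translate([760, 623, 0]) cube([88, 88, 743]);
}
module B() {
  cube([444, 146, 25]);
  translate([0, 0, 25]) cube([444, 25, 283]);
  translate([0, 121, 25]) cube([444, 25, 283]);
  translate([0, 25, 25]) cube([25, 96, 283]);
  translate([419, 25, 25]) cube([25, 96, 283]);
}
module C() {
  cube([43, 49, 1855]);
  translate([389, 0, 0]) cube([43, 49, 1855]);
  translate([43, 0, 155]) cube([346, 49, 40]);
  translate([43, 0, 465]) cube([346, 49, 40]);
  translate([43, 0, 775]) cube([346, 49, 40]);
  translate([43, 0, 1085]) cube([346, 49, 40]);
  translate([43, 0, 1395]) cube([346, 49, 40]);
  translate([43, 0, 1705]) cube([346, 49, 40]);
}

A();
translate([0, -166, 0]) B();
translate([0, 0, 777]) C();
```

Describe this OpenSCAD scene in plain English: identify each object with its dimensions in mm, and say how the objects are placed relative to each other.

A is a table: top 873 mm (x) × 736 mm (y), 34 mm thick, upper face at z = 777 mm, on four 88×88 mm square legs, each inset 25 mm from the nearest pair of top edges, running from z = 0 to the bottom of the top.

B is an open-topped rectangular box: outside dimensions 444×146×308 mm, with a uniform wall and base thickness of 25 mm. The base is a full 444×146 slab on the floor; four walls sit on top of the base. The front and back walls (the −y and +y sides) span the full width; the two side walls fit between them.

C is a straight ladder. Two 43×49 mm vertical rails, 1855 mm tall, stand 432 mm apart (outside-to-outside) with their front faces coplanar on the −y side. 6 rungs, each 49 mm deep and 40 mm tall, span between the inner faces of the rails, front faces flush with the rails. The lowest rung's underside is at z = 155 mm and rungs are spaced 310 mm apart (underside to underside).

The open box is on the floor beside the table on its −y side. The ladder is on top of the table.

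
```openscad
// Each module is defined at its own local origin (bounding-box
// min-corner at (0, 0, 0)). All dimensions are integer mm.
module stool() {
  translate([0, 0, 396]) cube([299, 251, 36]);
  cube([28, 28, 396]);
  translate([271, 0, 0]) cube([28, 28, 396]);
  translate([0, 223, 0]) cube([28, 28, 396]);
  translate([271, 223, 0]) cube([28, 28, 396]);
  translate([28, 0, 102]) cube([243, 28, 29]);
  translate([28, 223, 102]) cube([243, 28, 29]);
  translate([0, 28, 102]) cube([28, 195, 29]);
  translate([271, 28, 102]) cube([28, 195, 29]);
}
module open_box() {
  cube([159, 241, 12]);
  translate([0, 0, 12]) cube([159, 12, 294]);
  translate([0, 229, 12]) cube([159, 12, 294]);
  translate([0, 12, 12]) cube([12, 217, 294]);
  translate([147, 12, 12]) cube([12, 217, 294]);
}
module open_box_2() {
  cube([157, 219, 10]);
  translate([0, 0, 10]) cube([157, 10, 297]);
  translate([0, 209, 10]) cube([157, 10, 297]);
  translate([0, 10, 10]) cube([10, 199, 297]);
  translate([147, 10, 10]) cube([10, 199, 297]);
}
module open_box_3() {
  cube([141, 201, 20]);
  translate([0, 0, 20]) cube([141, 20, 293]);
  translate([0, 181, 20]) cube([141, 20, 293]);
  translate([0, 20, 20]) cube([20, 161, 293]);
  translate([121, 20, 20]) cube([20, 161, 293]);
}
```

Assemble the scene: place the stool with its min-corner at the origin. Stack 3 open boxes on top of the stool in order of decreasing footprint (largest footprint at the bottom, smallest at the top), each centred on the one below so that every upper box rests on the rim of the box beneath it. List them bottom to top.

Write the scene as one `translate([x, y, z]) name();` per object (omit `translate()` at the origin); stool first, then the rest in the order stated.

stool();
translate([70, 5, 432]) open_box();
translate([71, 16, 738]) open_box_2();
translate([79, 25, 1045]) open_box_3();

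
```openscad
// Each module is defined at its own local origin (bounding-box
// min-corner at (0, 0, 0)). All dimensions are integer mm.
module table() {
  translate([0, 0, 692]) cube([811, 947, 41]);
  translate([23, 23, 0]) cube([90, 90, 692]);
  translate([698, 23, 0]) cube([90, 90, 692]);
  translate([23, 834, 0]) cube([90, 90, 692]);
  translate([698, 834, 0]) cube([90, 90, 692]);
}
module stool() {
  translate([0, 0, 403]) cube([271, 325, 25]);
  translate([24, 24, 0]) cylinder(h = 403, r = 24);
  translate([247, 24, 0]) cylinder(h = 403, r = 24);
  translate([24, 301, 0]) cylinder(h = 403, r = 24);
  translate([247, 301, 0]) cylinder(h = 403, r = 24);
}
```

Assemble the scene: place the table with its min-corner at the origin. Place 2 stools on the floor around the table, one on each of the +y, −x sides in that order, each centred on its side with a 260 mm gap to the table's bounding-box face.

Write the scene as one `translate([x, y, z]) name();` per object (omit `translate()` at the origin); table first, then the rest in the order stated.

table();
translate([270, 1207, 0]) stool();
translate([-531, 311, 0]) stool();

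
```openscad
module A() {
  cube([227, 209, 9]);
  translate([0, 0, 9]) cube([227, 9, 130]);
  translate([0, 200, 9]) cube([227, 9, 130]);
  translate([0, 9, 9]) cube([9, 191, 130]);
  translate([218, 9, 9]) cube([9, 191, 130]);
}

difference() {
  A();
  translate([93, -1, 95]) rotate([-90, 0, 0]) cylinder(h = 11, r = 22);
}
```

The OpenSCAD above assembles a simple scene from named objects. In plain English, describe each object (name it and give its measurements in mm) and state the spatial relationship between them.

A is an open storage box with external size 227×209×139 mm and wall thickness 9 mm (the base is also 9 mm thick). The base covers the whole footprint; the four walls stand on the base, with the y-facing walls full-width and the x-facing walls fitting between their inner faces.

The open box has a circular hole of radius 22 mm through its front wall, centred at (x = 93, z = 95).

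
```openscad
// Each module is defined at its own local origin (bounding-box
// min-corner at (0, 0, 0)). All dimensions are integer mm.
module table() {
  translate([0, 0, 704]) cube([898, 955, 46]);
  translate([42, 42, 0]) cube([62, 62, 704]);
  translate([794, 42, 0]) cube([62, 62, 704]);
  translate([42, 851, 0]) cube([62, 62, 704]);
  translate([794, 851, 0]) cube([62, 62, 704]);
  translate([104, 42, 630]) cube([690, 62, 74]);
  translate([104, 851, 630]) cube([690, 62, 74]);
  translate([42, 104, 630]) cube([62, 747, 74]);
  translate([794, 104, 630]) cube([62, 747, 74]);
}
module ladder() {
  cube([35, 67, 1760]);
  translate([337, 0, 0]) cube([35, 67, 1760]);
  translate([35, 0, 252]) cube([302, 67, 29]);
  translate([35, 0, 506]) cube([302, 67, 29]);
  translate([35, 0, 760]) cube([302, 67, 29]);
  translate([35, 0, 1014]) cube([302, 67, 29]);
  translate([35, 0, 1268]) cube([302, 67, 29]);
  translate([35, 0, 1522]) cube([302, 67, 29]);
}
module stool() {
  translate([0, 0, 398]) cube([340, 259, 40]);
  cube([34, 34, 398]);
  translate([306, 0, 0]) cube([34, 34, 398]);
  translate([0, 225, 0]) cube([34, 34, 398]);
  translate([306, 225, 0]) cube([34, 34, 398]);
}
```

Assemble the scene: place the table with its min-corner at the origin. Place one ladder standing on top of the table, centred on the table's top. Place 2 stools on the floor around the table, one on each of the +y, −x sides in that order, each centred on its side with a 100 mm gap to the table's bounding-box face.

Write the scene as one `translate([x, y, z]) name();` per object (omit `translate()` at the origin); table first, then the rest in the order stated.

table();
translate([263, 444, 750]) ladder();
translate([279, 1055, 0]) stool();
translate([-440, 348, 0]) stool();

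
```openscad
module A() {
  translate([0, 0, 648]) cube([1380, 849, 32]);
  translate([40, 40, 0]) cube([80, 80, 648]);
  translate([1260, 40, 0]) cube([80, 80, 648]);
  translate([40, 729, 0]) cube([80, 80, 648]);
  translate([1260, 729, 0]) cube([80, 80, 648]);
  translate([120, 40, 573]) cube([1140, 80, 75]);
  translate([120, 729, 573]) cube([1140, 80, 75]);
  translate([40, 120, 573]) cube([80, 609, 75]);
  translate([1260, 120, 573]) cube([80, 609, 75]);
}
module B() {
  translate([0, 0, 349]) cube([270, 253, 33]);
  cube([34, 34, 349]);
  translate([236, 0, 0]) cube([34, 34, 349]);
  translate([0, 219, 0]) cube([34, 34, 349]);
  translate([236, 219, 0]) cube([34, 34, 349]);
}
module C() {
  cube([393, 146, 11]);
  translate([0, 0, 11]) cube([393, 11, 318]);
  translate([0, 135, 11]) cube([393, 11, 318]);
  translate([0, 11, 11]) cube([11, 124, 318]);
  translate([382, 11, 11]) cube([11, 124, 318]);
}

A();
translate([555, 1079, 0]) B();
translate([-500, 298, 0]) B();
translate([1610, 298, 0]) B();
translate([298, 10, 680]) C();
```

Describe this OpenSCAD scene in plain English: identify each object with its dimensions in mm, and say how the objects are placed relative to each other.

A is a rectangular dining table. The top is 1380×849×32 mm with its upper surface at z = 680 mm. It stands on four 80×80 mm square legs, each inset 40 mm from the nearest pair of top edges, running from the floor to the underside of the top. Four apron rails, 80 mm thick and 75 mm tall, run between adjacent legs with their top edges flush with the underside of the top and their outer faces flush with the legs' outer faces.

B is a simple wooden stool: a rectangular seat 270 mm (x) by 253 mm (y), 33 mm thick, top face at z = 382 mm, on four square legs, each 34×34 mm in cross-section. The legs rest on z = 0, each flush with a corner of the seat.

C is an open storage box with external size 393×146×329 mm and wall thickness 11 mm (the base is also 11 mm thick). The base covers the whole footprint; the four walls stand on the base, with the y-facing walls full-width and the x-facing walls fitting between their inner faces.

Three stools sit around the table at the +y, −x, +x sides. The open box is on top of the table.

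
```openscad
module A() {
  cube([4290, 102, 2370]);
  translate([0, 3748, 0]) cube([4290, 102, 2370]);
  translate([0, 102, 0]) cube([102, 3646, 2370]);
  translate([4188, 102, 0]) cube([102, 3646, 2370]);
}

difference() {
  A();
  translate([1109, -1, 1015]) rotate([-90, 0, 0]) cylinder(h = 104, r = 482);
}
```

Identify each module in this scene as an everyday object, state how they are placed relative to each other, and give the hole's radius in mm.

The subtracted cylinder has r = 482 mm.

A is a house frame. The house frame has a circular hole through its front wall. The hole's radius is 482 mm.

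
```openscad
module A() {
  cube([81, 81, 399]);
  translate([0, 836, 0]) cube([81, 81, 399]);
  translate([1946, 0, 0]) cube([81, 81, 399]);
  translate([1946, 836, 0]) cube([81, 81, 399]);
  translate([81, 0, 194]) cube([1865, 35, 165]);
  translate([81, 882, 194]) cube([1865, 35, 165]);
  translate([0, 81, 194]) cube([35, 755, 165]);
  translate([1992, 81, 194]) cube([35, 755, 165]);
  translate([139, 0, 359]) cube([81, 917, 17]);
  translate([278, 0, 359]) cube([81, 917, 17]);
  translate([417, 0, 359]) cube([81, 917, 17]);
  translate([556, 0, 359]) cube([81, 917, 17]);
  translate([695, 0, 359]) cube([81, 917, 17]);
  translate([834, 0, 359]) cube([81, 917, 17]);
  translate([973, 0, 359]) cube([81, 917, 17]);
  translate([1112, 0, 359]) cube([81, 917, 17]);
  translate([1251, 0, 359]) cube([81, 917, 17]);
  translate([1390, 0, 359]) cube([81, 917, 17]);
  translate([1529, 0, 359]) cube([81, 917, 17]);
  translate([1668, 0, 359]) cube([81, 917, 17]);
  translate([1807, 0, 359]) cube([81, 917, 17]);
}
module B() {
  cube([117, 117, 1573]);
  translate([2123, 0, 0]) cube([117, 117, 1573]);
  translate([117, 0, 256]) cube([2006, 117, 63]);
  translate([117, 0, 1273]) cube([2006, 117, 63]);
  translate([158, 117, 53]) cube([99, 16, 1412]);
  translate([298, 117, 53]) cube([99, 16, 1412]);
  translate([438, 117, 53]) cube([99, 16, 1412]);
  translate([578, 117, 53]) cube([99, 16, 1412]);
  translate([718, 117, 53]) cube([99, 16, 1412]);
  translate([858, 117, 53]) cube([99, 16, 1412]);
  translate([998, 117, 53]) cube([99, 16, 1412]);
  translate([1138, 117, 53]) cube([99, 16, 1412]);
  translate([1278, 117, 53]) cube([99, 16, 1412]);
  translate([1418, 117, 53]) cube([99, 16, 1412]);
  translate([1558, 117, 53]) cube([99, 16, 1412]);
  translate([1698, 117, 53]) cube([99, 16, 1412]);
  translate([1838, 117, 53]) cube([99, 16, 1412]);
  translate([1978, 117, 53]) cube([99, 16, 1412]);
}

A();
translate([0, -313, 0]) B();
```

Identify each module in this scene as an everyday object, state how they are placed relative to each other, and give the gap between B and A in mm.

A is a bed frame. B is a fence section. The fence section is on the floor beside the bed frame on its −y side. The gap between the fence section and the bed frame is 180 mm.

The fence section's nearest face is 180 mm from the bed frame's −y face.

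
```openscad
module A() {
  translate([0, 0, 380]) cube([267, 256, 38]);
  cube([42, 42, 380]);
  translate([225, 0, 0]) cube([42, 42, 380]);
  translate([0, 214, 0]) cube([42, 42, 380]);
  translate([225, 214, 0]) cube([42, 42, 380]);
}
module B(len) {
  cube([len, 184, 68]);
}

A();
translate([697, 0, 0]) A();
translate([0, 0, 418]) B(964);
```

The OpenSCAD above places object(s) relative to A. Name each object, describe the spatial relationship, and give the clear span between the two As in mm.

A is a stool. B is a beam. A beam spans the tops of two stools. The clear span between the two stools is 430 mm.

Second stool starts at x = 697; first ends at x = 267; clear span = 697 − 267 = 430 mm.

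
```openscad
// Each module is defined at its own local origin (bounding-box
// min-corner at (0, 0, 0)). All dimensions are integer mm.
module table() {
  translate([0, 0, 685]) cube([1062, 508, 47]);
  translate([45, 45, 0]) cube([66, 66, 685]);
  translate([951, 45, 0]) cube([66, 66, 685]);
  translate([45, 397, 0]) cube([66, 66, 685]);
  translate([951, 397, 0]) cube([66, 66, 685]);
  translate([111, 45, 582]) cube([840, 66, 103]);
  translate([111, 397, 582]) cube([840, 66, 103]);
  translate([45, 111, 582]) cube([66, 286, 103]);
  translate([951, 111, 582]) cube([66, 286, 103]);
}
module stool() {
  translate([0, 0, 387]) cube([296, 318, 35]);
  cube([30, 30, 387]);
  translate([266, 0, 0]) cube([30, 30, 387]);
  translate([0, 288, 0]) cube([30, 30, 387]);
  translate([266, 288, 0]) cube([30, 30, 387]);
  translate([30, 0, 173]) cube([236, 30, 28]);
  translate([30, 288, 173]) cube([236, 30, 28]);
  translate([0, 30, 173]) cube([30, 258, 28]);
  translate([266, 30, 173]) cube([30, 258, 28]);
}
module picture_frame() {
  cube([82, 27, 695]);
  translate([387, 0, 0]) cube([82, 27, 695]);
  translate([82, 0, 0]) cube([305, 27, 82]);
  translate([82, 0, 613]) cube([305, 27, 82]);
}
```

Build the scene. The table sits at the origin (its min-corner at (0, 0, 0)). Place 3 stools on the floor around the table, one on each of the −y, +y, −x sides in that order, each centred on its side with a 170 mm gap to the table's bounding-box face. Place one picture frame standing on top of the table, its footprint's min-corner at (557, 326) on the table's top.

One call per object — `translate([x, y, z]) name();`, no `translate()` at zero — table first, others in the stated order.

table();
translate([383, -488, 0]) stool();
translate([383, 678, 0]) stool();
translate([-466, 95, 0]) stool();
translate([557, 326, 732]) picture_frame();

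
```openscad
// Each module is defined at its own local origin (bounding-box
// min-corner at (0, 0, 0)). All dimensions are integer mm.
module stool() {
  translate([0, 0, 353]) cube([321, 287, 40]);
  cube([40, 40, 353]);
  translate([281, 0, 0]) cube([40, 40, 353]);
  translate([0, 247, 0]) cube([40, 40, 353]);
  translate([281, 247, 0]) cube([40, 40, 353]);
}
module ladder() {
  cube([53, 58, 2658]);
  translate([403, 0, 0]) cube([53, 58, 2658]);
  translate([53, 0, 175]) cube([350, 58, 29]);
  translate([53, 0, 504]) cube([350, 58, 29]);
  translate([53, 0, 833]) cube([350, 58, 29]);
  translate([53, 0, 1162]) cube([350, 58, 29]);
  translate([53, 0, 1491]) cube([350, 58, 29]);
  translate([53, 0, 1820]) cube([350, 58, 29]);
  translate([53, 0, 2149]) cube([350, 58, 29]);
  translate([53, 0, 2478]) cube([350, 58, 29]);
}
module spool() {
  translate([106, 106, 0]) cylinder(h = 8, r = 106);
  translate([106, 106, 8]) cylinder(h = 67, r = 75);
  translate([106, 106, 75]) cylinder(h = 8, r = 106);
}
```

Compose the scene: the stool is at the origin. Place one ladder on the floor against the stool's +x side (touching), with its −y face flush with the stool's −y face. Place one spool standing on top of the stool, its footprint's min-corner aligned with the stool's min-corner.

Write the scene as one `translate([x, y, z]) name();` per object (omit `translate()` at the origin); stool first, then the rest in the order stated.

stool();
translate([321, 0, 0]) ladder();
translate([0, 0, 393]) spool();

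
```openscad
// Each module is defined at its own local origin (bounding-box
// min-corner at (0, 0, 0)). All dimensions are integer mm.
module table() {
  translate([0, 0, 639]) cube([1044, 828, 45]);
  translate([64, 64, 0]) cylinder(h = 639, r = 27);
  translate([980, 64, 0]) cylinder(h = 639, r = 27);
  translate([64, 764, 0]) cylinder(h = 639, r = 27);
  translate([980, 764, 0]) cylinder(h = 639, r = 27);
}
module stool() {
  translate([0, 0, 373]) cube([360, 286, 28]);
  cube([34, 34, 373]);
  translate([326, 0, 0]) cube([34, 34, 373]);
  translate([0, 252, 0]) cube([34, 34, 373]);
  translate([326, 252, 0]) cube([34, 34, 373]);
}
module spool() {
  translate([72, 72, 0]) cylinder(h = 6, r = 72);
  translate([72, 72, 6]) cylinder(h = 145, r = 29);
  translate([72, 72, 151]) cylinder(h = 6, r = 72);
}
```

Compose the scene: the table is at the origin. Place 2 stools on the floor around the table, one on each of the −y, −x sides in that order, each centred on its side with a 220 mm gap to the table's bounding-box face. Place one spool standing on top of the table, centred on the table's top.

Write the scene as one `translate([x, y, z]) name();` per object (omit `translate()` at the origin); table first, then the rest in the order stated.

table();
translate([342, -506, 0]) stool();
translate([-580, 271, 0]) stool();
translate([450, 342, 684]) spool();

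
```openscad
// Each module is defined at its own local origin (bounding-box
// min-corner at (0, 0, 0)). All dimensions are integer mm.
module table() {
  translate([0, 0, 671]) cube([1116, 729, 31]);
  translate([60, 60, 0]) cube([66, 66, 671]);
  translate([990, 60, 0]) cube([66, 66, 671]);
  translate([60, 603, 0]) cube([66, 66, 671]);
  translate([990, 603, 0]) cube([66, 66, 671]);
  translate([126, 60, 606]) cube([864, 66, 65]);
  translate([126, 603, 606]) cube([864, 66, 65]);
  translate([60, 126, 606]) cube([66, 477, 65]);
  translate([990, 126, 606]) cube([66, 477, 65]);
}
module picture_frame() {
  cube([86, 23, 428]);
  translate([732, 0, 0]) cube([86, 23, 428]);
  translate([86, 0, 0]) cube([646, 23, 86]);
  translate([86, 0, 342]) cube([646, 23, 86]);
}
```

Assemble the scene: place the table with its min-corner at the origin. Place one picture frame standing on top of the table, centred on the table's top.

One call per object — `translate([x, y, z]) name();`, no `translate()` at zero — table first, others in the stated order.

table();
translate([149, 353, 702]) picture_frame();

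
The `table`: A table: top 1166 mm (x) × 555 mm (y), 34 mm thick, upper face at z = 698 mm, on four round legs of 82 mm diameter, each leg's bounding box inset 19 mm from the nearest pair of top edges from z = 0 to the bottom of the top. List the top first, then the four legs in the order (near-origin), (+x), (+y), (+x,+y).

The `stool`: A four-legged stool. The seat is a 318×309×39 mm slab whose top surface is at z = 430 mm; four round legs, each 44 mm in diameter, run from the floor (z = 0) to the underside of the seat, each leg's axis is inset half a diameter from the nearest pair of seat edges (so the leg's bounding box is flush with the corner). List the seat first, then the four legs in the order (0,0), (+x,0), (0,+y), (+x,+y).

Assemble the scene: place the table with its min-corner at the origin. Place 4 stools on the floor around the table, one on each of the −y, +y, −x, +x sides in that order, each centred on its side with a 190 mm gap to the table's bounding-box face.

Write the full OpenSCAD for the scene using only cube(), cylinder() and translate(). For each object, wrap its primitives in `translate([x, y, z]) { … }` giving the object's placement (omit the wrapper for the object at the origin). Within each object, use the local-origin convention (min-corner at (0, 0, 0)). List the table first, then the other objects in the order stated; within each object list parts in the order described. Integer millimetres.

translate([0, 0, 664]) cube([1166, 555, 34]);
translate([60, 60, 0]) cylinder(h = 664, r = 41);
translate([1106, 60, 0]) cylinder(h = 664, r = 41);
translate([60, 495, 0]) cylinder(h = 664, r = 41);
translate([1106, 495, 0]) cylinder(h = 664, r = 41);
translate([424, -499, 0]) {
  translate([0, 0, 391]) cube([318, 309, 39]);
  translate([22, 22, 0]) cylinder(h = 391, r = 22);
  translate([296, 22, 0]) cylinder(h = 391, r = 22);
  translate([22, 287, 0]) cylinder(h = 391, r = 22);
  translate([296, 287, 0]) cylinder(h = 391, r = 22);
}
translate([424, 745, 0]) {
  translate([0, 0, 391]) cube([318, 309, 39]);
  translate([22, 22, 0]) cylinder(h = 391, r = 22);
  translate([296, 22, 0]) cylinder(h = 391, r = 22);
  translate([22, 287, 0]) cylinder(h = 391, r = 22);
  translate([296, 287, 0]) cylinder(h = 391, r = 22);
}
translate([-508, 123, 0]) {
  translate([0, 0, 391]) cube([318, 309, 39]);
  translate([22, 22, 0]) cylinder(h = 391, r = 22);
  translate([296, 22, 0]) cylinder(h = 391, r = 22);
  translate([22, 287, 0]) cylinder(h = 391, r = 22);
  translate([296, 287, 0]) cylinder(h = 391, r = 22);
}
translate([1356, 123, 0]) {
  translate([0, 0, 391]) cube([318, 309, 39]);
  translate([22, 22, 0]) cylinder(h = 391, r = 22);
  translate([296, 22, 0]) cylinder(h = 391, r = 22);
  translate([22, 287, 0]) cylinder(h = 391, r = 22);
  translate([296, 287, 0]) cylinder(h = 391, r = 22);
}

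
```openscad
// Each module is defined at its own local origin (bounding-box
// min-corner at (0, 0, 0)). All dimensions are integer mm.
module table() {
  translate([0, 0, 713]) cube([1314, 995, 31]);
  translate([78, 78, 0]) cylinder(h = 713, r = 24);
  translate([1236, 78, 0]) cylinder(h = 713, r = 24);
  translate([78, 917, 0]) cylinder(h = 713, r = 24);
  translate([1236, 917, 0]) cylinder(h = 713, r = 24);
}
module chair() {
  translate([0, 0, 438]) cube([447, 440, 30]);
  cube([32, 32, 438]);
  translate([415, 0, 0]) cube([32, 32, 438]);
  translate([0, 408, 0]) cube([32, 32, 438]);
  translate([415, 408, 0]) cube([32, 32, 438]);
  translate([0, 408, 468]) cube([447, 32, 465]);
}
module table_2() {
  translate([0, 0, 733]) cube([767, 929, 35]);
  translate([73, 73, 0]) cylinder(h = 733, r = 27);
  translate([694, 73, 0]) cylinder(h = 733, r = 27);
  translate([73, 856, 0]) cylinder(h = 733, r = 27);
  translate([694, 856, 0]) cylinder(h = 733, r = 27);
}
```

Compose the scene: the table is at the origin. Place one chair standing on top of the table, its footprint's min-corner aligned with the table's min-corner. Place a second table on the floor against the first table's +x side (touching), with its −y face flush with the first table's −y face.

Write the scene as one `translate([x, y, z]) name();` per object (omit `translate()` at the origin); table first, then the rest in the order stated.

table();
translate([0, 0, 744]) chair();
translate([1314, 0, 0]) table_2();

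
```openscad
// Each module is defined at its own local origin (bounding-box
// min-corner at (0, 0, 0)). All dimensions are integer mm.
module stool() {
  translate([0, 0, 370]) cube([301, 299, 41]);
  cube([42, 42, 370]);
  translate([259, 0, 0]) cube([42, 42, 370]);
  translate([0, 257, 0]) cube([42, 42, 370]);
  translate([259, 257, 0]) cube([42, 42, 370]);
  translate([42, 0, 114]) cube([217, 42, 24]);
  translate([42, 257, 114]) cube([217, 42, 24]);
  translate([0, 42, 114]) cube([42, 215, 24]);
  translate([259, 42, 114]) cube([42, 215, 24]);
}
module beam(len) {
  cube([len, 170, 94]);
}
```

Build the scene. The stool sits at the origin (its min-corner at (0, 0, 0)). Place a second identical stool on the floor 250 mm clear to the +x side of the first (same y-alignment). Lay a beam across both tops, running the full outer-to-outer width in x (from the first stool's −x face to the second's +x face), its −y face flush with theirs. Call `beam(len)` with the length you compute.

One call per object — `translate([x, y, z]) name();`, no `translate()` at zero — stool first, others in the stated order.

stool();
translate([551, 0, 0]) stool();
translate([0, 0, 411]) beam(852);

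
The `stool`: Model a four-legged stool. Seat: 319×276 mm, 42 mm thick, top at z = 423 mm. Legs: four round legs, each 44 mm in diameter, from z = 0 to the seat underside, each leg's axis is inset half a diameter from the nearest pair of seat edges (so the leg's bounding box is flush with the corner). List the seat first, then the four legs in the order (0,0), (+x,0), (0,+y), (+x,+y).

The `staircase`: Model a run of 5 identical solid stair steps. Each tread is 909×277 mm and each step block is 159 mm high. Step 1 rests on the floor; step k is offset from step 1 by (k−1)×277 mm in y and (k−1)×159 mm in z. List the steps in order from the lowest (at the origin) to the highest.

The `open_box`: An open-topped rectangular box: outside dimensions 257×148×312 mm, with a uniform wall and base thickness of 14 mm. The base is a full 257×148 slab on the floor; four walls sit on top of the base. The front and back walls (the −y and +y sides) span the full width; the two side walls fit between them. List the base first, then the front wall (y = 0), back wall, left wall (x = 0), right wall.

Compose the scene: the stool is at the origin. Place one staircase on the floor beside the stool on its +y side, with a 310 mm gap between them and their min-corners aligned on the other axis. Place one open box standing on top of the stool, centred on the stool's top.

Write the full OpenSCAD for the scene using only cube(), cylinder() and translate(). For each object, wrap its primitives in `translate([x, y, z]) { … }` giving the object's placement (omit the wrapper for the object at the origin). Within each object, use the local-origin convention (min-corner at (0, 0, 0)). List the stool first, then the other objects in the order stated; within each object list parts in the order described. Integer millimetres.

translate([0, 0, 381]) cube([319, 276, 42]);
translate([22, 22, 0]) cylinder(h = 381, r = 22);
translate([297, 22, 0]) cylinder(h = 381, r = 22);
translate([22, 254, 0]) cylinder(h = 381, r = 22);
translate([297, 254, 0]) cylinder(h = 381, r = 22);
translate([0, 586, 0]) {
  cube([909, 277, 159]);
  translate([0, 277, 159]) cube([909, 277, 159]);
  translate([0, 554, 318]) cube([909, 277, 159]);
  translate([0, 831, 477]) cube([909, 277, 159]);
  translate([0, 1108, 636]) cube([909, 277, 159]);
}
translate([31, 64, 423]) {
  cube([257, 148, 14]);
  translate([0, 0, 14]) cube([257, 14, 298]);
  translate([0, 134, 14]) cube([257, 14, 298]);
  translate([0, 14, 14]) cube([14, 120, 298]);
  translate([243, 14, 14]) cube([14, 120, 298]);
}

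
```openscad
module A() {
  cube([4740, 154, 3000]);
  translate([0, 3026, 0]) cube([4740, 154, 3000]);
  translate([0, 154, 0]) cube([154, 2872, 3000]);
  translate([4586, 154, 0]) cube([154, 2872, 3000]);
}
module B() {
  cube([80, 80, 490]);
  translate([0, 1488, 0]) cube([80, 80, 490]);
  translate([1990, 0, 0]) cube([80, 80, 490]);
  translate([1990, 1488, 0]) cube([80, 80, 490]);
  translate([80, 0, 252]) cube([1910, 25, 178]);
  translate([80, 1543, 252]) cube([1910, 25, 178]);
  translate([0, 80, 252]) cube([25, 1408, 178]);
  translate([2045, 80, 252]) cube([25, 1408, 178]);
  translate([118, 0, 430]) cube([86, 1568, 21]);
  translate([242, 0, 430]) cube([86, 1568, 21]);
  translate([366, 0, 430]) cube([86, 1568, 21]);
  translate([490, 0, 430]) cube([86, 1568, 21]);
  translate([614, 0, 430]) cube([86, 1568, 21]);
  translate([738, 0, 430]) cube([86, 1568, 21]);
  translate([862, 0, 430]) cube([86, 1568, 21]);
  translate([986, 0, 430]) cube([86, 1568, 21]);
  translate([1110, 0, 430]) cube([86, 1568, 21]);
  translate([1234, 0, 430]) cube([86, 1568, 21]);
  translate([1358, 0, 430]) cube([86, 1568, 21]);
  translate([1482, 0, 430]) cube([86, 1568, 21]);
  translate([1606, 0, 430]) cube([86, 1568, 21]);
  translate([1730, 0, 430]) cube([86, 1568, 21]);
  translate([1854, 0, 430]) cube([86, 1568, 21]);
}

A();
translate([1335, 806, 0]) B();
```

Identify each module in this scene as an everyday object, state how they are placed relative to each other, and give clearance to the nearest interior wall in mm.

A is a house frame. B is a bed frame. The bed frame sits inside the house frame, centred. The clearance to the nearest interior wall is 652 mm.

Clearances: x = 1181, y = 652; minimum 652 mm.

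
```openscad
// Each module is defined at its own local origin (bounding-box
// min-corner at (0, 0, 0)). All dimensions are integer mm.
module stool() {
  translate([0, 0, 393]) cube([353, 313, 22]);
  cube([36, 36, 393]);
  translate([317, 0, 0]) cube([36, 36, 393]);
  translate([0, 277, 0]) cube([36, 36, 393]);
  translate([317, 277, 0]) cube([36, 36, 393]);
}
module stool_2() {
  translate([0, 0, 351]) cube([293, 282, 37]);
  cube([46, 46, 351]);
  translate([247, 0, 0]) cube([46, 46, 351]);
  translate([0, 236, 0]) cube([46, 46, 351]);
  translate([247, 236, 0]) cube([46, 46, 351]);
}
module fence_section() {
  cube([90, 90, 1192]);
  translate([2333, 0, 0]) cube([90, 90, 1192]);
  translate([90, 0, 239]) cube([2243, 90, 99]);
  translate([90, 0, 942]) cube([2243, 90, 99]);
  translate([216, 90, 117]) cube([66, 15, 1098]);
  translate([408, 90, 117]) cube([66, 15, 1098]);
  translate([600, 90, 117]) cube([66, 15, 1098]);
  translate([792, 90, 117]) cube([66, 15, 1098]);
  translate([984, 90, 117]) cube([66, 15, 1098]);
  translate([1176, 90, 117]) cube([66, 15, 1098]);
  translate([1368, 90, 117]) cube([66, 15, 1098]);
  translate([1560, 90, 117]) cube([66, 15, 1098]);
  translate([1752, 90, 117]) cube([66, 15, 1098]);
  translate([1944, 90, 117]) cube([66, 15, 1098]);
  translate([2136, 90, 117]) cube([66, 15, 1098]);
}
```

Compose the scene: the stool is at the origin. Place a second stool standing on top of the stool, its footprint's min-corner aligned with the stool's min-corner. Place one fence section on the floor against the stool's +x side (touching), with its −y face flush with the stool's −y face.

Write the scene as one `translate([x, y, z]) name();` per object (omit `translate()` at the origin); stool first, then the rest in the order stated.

stool();
translate([0, 0, 415]) stool_2();
translate([353, 0, 0]) fence_section();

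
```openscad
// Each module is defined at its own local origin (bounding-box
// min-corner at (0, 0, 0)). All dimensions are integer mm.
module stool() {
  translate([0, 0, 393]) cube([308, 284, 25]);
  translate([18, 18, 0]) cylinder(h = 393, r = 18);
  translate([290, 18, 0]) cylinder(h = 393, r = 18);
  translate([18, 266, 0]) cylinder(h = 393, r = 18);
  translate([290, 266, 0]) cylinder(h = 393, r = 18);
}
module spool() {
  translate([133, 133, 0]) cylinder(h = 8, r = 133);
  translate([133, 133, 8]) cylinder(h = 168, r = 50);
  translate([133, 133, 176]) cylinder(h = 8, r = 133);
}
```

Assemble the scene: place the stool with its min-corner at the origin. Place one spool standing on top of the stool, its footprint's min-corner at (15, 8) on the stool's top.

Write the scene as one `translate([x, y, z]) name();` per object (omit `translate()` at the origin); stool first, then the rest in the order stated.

stool();
translate([15, 8, 418]) spool();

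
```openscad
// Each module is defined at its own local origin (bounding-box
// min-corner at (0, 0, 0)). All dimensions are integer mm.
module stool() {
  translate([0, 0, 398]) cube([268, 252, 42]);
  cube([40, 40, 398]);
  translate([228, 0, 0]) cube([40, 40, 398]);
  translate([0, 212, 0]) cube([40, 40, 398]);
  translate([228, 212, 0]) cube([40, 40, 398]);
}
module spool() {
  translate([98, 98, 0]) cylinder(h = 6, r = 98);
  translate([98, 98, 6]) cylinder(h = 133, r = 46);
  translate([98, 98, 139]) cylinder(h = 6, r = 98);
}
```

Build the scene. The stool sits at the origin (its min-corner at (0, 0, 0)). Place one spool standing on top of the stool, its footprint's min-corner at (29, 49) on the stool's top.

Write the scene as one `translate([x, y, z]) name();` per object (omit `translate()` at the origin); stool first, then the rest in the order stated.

stool();
translate([29, 49, 440]) spool();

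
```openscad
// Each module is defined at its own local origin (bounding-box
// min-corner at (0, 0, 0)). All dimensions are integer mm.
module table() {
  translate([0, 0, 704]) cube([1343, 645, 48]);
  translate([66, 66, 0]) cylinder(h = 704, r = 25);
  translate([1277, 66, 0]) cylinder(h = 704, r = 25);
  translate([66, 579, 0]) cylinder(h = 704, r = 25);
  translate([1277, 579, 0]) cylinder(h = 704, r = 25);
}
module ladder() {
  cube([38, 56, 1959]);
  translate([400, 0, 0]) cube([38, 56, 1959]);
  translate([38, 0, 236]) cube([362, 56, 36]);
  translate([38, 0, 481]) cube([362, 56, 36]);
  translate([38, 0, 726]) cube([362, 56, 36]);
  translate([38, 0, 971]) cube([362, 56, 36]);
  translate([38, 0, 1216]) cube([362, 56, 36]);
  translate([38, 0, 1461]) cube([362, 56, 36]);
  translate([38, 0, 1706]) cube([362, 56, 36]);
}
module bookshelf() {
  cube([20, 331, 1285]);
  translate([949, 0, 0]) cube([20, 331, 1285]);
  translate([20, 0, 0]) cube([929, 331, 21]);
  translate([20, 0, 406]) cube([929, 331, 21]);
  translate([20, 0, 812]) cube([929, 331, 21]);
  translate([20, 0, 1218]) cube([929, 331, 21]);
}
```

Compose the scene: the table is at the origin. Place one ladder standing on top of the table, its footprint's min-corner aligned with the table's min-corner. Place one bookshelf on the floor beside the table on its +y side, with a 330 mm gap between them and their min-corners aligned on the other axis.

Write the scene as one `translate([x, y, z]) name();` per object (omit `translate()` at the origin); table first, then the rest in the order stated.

table();
translate([0, 0, 752]) ladder();
translate([0, 975, 0]) bookshelf();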